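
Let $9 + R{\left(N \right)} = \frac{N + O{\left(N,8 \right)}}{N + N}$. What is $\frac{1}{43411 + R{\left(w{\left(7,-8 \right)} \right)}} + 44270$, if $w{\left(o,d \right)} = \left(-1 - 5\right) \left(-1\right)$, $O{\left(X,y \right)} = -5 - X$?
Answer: $\frac{23056657142}{520819} \approx 44270.0$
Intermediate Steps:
$w{\left(o,d \right)} = 6$ ($w{\left(o,d \right)} = \left(-6\right) \left(-1\right) = 6$)
$R{\left(N \right)} = -9 - \frac{5}{2 N}$ ($R{\left(N \right)} = -9 + \frac{N - \left(5 + N\right)}{N + N} = -9 - \frac{5}{2 N}$)
$\frac{1}{43411 + R{\left(w{\left(7,-8 \right)} \right)}} + 44270 = \frac{1}{43411 - \left(9 + \frac{5}{2 \cdot 6}\right)} + 44270 = \frac{1}{43411 - \frac{113}{12}} + 44270 = \frac{1}{\frac{520819}{12}} + 44270 = \frac{12}{520819} + 44270 = \frac{23056657142}{520819}$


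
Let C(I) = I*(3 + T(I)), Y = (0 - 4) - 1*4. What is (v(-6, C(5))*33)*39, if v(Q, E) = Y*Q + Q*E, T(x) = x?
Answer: -247104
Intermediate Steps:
Y = -8 (Y = -4 - 4 = -8)
C(I) = I*(3 + I)
v(Q, E) = -8*Q + E*Q (v(Q, E) = -8*Q + Q*E = -8*Q + E*Q)
(v(-6, C(5))*33)*39 = (-6*(-8 + 5*(3 + 5))*33)*39 = (-6*(-8 + 5*8)*33)*39 = (-6*(-8 + 40)*33)*39 = (-6*32*33)*39 = -192*33*39 = -6336*39 = -247104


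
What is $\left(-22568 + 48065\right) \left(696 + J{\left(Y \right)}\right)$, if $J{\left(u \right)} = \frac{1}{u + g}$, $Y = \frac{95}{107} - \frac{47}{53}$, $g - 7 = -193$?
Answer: $\frac{2079804820457}{117200} \approx 1.7746 \cdot 10^{7}$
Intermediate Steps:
$g = -186$ ($g = 7 - 193 = -186$)
$Y = \frac{6}{5671}$ ($Y = 95 \cdot \frac{1}{107} - \frac{47}{53} = \frac{95}{107} - \frac{47}{53} = \frac{6}{5671} \approx 0.001058$)
$J{\left(u \right)} = \frac{1}{-186 + u}$ ($J{\left(u \right)} = \frac{1}{u - 186} = \frac{1}{-186 + u}$)
$\left(-22568 + 48065\right) \left(696 + J{\left(Y \right)}\right) = \left(-22568 + 48065\right) \left(696 + \frac{1}{-186 + \frac{6}{5671}}\right) = 25497 \left(696 + \frac{1}{- \frac{1054800}{5671}}\right) = 25497 \left(696 - \frac{5671}{1054800}\right) = 25497 \cdot \frac{734135129}{1054800} = \frac{2079804820457}{117200}$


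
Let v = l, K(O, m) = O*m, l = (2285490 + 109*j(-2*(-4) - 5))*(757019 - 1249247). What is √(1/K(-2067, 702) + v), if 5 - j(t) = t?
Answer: I*√173049566987152380202/12402 ≈ 1.0607e+6*I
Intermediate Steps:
j(t) = 5 - t
l = -1125089477424 (l = (2285490 + 109*(5 - (-2*(-4) - 5)))*(757019 - 1249247) = (2285490 + 109*(5 - (8 - 5)))*(-492228) = (2285490 + 109*(5 - 1*3))*(-492228) = (2285490 + 109*(5 - 3))*(-492228) = (2285490 + 109*2)*(-492228) = (2285490 + 218)*(-492228) = 2285708*(-492228) = -1125089477424)
v = -1125089477424
√(1/K(-2067, 702) + v) = √(1/(-2067*702) - 1125089477424) = √(1/(-1451034) - 1125089477424) = √(-1/1451034 - 1125089477424) = √(-1632543084784456417/1451034) = I*√173049566987152380202/12402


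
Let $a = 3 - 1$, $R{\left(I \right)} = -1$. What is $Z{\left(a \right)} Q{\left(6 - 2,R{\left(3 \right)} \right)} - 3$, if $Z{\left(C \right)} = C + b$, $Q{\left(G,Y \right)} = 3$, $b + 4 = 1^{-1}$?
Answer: $-6$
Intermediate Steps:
$b = -3$ ($b = -4 + 1^{-1} = -4 + 1 = -3$)
$a = 2$ ($a = 3 - 1 = 2$)
$Z{\left(C \right)} = -3 + C$ ($Z{\left(C \right)} = C - 3 = -3 + C$)
$Z{\left(a \right)} Q{\left(6 - 2,R{\left(3 \right)} \right)} - 3 = \left(-3 + 2\right) 3 - 3 = \left(-1\right) 3 - 3 = -3 - 3 = -6$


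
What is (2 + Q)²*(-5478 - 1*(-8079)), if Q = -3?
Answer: 2601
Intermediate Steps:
(2 + Q)²*(-5478 - 1*(-8079)) = (2 - 3)²*(-5478 - 1*(-8079)) = (-1)²*(-5478 + 8079) = 1*2601 = 2601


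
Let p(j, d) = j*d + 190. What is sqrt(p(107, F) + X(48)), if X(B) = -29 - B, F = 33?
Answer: 2*sqrt(911) ≈ 60.366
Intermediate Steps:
p(j, d) = 190 + d*j (p(j, d) = d*j + 190 = 190 + d*j)
sqrt(p(107, F) + X(48)) = sqrt((190 + 33*107) + (-29 - 1*48)) = sqrt((190 + 3531) + (-29 - 48)) = sqrt(3721 - 77) = sqrt(3644) = 2*sqrt(911)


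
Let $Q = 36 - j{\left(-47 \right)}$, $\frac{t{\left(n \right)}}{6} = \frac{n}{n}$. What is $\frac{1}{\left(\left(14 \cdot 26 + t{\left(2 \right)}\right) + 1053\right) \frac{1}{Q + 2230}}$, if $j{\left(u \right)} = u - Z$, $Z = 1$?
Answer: $\frac{2314}{1423} \approx 1.6261$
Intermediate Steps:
$j{\left(u \right)} = -1 + u$ ($j{\left(u \right)} = u - 1 = -1 + u$)
$t{\left(n \right)} = 6$ ($t{\left(n \right)} = 6 \frac{n}{n} = 6 \cdot 1 = 6$)
$Q = 84$ ($Q = 36 - \left(-1 - 47\right) = 36 - -48 = 36 + 48 = 84$)
$\frac{1}{\left(\left(14 \cdot 26 + t{\left(2 \right)}\right) + 1053\right) \frac{1}{Q + 2230}} = \frac{1}{\left(\left(14 \cdot 26 + 6\right) + 1053\right) \frac{1}{84 + 2230}} = \frac{1}{\left(\left(364 + 6\right) + 1053\right) \frac{1}{2314}} = \frac{1}{\left(370 + 1053\right) \frac{1}{2314}} = \frac{1}{1423 \cdot \frac{1}{2314}} = \frac{1}{\frac{1423}{2314}} = \frac{2314}{1423}$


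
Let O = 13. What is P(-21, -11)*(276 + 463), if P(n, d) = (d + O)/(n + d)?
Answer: -739/16 ≈ -46.188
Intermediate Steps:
P(n, d) = (13 + d)/(d + n) (P(n, d) = (d + 13)/(n + d) = (13 + d)/(d + n))
P(-21, -11)*(276 + 463) = ((13 - 11)/(-11 - 21))*(276 + 463) = (2/(-32))*739 = -1/32*2*739 = -1/16*739 = -739/16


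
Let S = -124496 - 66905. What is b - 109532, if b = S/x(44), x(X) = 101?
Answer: -11254133/101 ≈ -1.1143e+5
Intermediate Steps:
S = -191401
b = -191401/101 ≈ -1895.1
b - 109532 = -191401/101 - 109532 = -11254133/101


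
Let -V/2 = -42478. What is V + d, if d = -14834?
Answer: 70122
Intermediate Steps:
V = 84956 (V = -2*(-42478) = 84956)
V + d = 84956 - 14834 = 70122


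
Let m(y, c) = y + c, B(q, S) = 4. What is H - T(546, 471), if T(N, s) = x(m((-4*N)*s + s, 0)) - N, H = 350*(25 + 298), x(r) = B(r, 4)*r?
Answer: 4226368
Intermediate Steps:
m(y, c) = c + y
x(r) = 4*r
H = 113050 (H = 350*323 = 113050)
T(N, s) = -N + 4*s - 16*N*s (T(N, s) = 4*(0 + ((-4*N)*s + s)) - N = 4*(0 + (-4*N*s + s)) - N = 4*(0 + (s - 4*N*s)) - N = 4*(s - 4*N*s) - N = (4*s - 16*N*s) - N = -N + 4*s - 16*N*s)
H - T(546, 471) = 113050 - (-1*546 + 4*471 - 16*546*471) = 113050 - (-546 + 1884 - 4114656) = 113050 - 1*(-4113318) = 113050 + 4113318 = 4226368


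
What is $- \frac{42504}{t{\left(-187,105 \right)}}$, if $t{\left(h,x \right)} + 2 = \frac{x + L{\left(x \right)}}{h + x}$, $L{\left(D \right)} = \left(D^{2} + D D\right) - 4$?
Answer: $\frac{3485328}{22315} \approx 156.19$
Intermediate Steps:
$L{\left(D \right)} = -4 + 2 D^{2}$ ($L{\left(D \right)} = \left(D^{2} + D^{2}\right) - 4 = 2 D^{2} - 4 = -4 + 2 D^{2}$)
$t{\left(h,x \right)} = -2 + \frac{-4 + x + 2 x^{2}}{h + x}$ ($t{\left(h,x \right)} = -2 + \frac{x + \left(-4 + 2 x^{2}\right)}{h + x} = -2 + \frac{-4 + x + 2 x^{2}}{h + x}$)
$- \frac{42504}{t{\left(-187,105 \right)}} = - \frac{42504}{\frac{1}{-187 + 105} \left(-4 - 105 - -374 + 2 \cdot 105^{2}\right)} = - \frac{42504}{\frac{1}{-82} \left(-4 - 105 + 374 + 2 \cdot 11025\right)} = - \frac{42504}{\left(- \frac{1}{82}\right) \left(-4 - 105 + 374 + 22050\right)} = - \frac{42504}{\left(- \frac{1}{82}\right) 22315} = - \frac{42504}{- \frac{22315}{82}} = \left(-42504\right) \left(- \frac{82}{22315}\right) = \frac{3485328}{22315}$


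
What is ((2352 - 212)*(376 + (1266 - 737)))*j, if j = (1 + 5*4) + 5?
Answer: 50354200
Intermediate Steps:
j = 26 (j = (1 + 20) + 5 = 21 + 5 = 26)
((2352 - 212)*(376 + (1266 - 737)))*j = ((2352 - 212)*(376 + (1266 - 737)))*26 = (2140*(376 + 529))*26 = (2140*905)*26 = 1936700*26 = 50354200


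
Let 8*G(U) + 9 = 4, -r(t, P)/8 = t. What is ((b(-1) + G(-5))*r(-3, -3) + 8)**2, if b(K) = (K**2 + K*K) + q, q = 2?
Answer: 7921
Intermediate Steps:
r(t, P) = -8*t
b(K) = 2 + 2*K**2 (b(K) = (K**2 + K*K) + 2 = (K**2 + K**2) + 2 = 2*K**2 + 2 = 2 + 2*K**2)
G(U) = -5/8 (G(U) = -9/8 + (1/8)*4 = -9/8 + 1/2 = -5/8)
((b(-1) + G(-5))*r(-3, -3) + 8)**2 = (((2 + 2*(-1)**2) - 5/8)*(-8*(-3)) + 8)**2 = (((2 + 2*1) - 5/8)*24 + 8)**2 = (((2 + 2) - 5/8)*24 + 8)**2 = ((4 - 5/8)*24 + 8)**2 = ((27/8)*24 + 8)**2 = (81 + 8)**2 = 89**2 = 7921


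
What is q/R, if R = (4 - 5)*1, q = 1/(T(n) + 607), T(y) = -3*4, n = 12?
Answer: -1/595 ≈ -0.0016807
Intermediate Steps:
T(y) = -12
q = 1/595 (q = 1/(-12 + 607) = 1/595 ≈ 0.0016807)
R = -1 (R = -1*1 = -1)
q/R = (1/595)/(-1) = (1/595)*(-1) = -1/595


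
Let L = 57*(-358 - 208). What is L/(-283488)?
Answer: 5377/47248 ≈ 0.11380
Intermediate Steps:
L = -32262 (L = 57*(-566) = -32262)
L/(-283488) = -32262/(-283488) = -32262*(-1/283488) = 5377/47248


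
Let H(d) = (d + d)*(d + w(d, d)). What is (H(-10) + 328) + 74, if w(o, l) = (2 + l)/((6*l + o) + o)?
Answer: 600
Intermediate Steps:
w(o, l) = (2 + l)/(2*o + 6*l) (w(o, l) = (2 + l)/((o + 6*l) + o) = (2 + l)/(2*o + 6*l))
H(d) = 2*d*(d + (2 + d)/(8*d)) (H(d) = (d + d)*(d + (2 + d)/(2*(d + 3*d))) = (2*d)*(d + (2 + d)/(2*((4*d)))) = (2*d)*(d + (1/(4*d))*(2 + d)/2) = (2*d)*(d + (2 + d)/(8*d)) = 2*d*(d + (2 + d)/(8*d)))
(H(-10) + 328) + 74 = ((½ + 2*(-10)² + (¼)*(-10)) + 328) + 74 = ((½ + 2*100 - 5/2) + 328) + 74 = ((½ + 200 - 5/2) + 328) + 74 = (198 + 328) + 74 = 526 + 74 = 600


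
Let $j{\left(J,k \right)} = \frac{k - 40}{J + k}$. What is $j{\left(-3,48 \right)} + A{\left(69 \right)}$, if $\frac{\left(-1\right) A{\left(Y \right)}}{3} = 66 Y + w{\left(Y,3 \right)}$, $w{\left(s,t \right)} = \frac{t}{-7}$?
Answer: $- \frac{4303069}{315} \approx -13661.0$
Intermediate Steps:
$w{\left(s,t \right)} = - \frac{t}{7}$ ($w{\left(s,t \right)} = t \left(- \frac{1}{7}\right) = - \frac{t}{7}$)
$A{\left(Y \right)} = \frac{9}{7} - 198 Y$ ($A{\left(Y \right)} = - 3 \left(66 Y - \frac{3}{7}\right) = - 3 \left(- \frac{3}{7} + 66 Y\right) = \frac{9}{7} - 198 Y$)
$j{\left(J,k \right)} = \frac{-40 + k}{J + k}$
$j{\left(-3,48 \right)} + A{\left(69 \right)} = \frac{-40 + 48}{-3 + 48} + \left(\frac{9}{7} - 13662\right) = \frac{1}{45} \cdot 8 + \left(\frac{9}{7} - 13662\right) = \frac{1}{45} \cdot 8 - \frac{95625}{7} = \frac{8}{45} - \frac{95625}{7} = - \frac{4303069}{315}$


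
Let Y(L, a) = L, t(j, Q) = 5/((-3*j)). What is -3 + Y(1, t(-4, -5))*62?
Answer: 59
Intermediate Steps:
t(j, Q) = -5/(3*j) (t(j, Q) = 5*(-1/(3*j)) = -5/(3*j))
-3 + Y(1, t(-4, -5))*62 = -3 + 1*62 = -3 + 62 = 59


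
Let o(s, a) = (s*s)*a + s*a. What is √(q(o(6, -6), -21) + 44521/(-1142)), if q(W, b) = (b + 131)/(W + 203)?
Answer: I*√2634764158/7994 ≈ 6.4211*I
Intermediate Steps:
o(s, a) = a*s + a*s² (o(s, a) = s²*a + a*s = a*s² + a*s = a*s + a*s²)
q(W, b) = (131 + b)/(203 + W)
√(q(o(6, -6), -21) + 44521/(-1142)) = √((131 - 21)/(203 - 6*6*(1 + 6)) + 44521/(-1142)) = √(110/(203 - 6*6*7) + 44521*(-1/1142)) = √(110/(203 - 252) - 44521/1142) = √(110/(-49) - 44521/1142) = √(-1/49*110 - 44521/1142) = √(-110/49 - 44521/1142) = √(-2307149/55958) = I*√2634764158/7994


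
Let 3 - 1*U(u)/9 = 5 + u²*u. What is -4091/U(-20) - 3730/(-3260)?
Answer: 6378905/5866533 ≈ 1.0873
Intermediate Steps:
U(u) = -18 - 9*u³ (U(u) = 27 - 9*(5 + u²*u) = 27 - 9*(5 + u³) = 27 + (-45 - 9*u³) = -18 - 9*u³)
-4091/U(-20) - 3730/(-3260) = -4091/(-18 - 9*(-20)³) - 3730/(-3260) = -4091/(-18 - 9*(-8000)) - 3730*(-1/3260) = -4091/(-18 + 72000) + 373/326 = -4091/71982 + 373/326 = 6378905/5866533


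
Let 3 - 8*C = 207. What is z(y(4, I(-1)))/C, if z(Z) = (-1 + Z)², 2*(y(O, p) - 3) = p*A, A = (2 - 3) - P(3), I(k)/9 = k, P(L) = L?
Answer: -800/51 ≈ -15.686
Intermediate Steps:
I(k) = 9*k
A = -4 (A = (2 - 3) - 1*3 = -1 - 3 = -4)
y(O, p) = 3 - 2*p (y(O, p) = 3 + (p*(-4))/2 = 3 + (-4*p)/2 = 3 - 2*p)
C = -51/2 (C = 3/8 - ⅛*207 = 3/8 - 207/8 = -51/2 ≈ -25.500)
z(y(4, I(-1)))/C = (-1 + (3 - 18*(-1)))²/(-51/2) = (-1 + (3 - 2*(-9)))²*(-2/51) = (-1 + (3 + 18))²*(-2/51) = (-1 + 21)²*(-2/51) = 20²*(-2/51) = 400*(-2/51) = -800/51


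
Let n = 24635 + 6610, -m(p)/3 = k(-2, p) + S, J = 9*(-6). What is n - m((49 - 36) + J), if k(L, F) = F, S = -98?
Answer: 30828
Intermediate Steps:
J = -54
m(p) = 294 - 3*p (m(p) = -3*(p - 98) = -3*(-98 + p) = 294 - 3*p)
n = 31245
n - m((49 - 36) + J) = 31245 - (294 - 3*((49 - 36) - 54)) = 31245 - (294 - 3*(13 - 54)) = 31245 - (294 - 3*(-41)) = 31245 - (294 + 123) = 31245 - 1*417 = 31245 - 417 = 30828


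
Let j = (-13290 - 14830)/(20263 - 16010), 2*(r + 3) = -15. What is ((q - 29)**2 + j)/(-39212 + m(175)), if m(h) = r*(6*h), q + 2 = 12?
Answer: -1507213/213657961 ≈ -0.0070543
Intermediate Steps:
q = 10 (q = -2 + 12 = 10)
r = -21/2 (r = -3 + (1/2)*(-15) = -3 - 15/2 = -21/2 ≈ -10.500)
m(h) = -63*h
j = -28120/4253 ≈ -6.6118
((q - 29)**2 + j)/(-39212 + m(175)) = ((10 - 29)**2 - 28120/4253)/(-39212 - 63*175) = ((-19)**2 - 28120/4253)/(-39212 - 11025) = (361 - 28120/4253)/(-50237) = (1507213/4253)*(-1/50237) = -1507213/213657961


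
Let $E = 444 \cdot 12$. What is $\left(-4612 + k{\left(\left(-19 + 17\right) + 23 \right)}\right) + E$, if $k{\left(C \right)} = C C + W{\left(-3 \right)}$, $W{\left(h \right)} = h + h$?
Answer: $1151$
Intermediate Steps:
$W{\left(h \right)} = 2 h$
$E = 5328$
$k{\left(C \right)} = -6 + C^{2}$ ($k{\left(C \right)} = C C + 2 \left(-3\right) = C^{2} - 6 = -6 + C^{2}$)
$\left(-4612 + k{\left(\left(-19 + 17\right) + 23 \right)}\right) + E = \left(-4612 - \left(6 - \left(\left(-19 + 17\right) + 23\right)^{2}\right)\right) + 5328 = \left(-4612 - \left(6 - \left(-2 + 23\right)^{2}\right)\right) + 5328 = \left(-4612 - \left(6 - 21^{2}\right)\right) + 5328 = \left(-4612 + \left(-6 + 441\right)\right) + 5328 = \left(-4612 + 435\right) + 5328 = -4177 + 5328 = 1151$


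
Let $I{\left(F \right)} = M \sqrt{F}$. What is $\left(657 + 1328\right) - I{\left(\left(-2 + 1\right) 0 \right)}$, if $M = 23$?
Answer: $1985$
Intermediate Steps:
$I{\left(F \right)} = 23 \sqrt{F}$
$\left(657 + 1328\right) - I{\left(\left(-2 + 1\right) 0 \right)} = \left(657 + 1328\right) - 23 \sqrt{\left(-2 + 1\right) 0} = 1985 - 23 \sqrt{\left(-1\right) 0} = 1985 - 23 \sqrt{0} = 1985 - 23 \cdot 0 = 1985 - 0 = 1985 + 0 = 1985$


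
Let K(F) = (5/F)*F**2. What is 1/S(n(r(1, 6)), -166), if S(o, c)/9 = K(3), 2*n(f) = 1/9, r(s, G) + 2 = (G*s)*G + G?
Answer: 1/135 ≈ 0.0074074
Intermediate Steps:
r(s, G) = -2 + G + s*G**2 (r(s, G) = -2 + ((G*s)*G + G) = -2 + (s*G**2 + G) = -2 + (G + s*G**2) = -2 + G + s*G**2)
n(f) = 1/18 (n(f) = (1/2)/9 = (1/2)*(1/9) = 1/18)
K(F) = 5*F
S(o, c) = 135 (S(o, c) = 9*(5*3) = 9*15 = 135)
1/S(n(r(1, 6)), -166) = 1/135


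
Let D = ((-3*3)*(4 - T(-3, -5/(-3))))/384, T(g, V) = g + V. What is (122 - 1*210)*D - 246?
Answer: -235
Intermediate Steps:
T(g, V) = V + g
D = -1/8 (D = ((-3*3)*(4 - (-5/(-3) - 3)))/384 = -9*(4 - (-5*(-1/3) - 3))*(1/384) = -9*(4 - (5/3 - 3))*(1/384) = -9*(4 - 1*(-4/3))*(1/384) = -9*(4 + 4/3)*(1/384) = -9*16/3*(1/384) = -48*1/384 = -1/8 ≈ -0.12500)
(122 - 1*210)*D - 246 = (122 - 1*210)*(-1/8) - 246 = (122 - 210)*(-1/8) - 246 = -88*(-1/8) - 246 = 11 - 246 = -235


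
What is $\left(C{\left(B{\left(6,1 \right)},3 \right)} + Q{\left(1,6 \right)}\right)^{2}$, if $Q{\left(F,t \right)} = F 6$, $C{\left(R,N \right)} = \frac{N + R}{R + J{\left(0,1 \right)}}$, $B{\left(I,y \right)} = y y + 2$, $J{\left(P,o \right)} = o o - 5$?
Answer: $0$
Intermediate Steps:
$J{\left(P,o \right)} = -5 + o^{2}$ ($J{\left(P,o \right)} = o^{2} - 5 = -5 + o^{2}$)
$B{\left(I,y \right)} = 2 + y^{2}$ ($B{\left(I,y \right)} = y^{2} + 2 = 2 + y^{2}$)
$C{\left(R,N \right)} = \frac{N + R}{-4 + R}$ ($C{\left(R,N \right)} = \frac{N + R}{R - \left(5 - 1^{2}\right)} = \frac{N + R}{R + \left(-5 + 1\right)} = \frac{N + R}{R - 4} = \frac{N + R}{-4 + R}$)
$Q{\left(F,t \right)} = 6 F$
$\left(C{\left(B{\left(6,1 \right)},3 \right)} + Q{\left(1,6 \right)}\right)^{2} = \left(\frac{3 + \left(2 + 1^{2}\right)}{-4 + \left(2 + 1^{2}\right)} + 6 \cdot 1\right)^{2} = \left(\frac{3 + \left(2 + 1\right)}{-4 + \left(2 + 1\right)} + 6\right)^{2} = \left(\frac{3 + 3}{-4 + 3} + 6\right)^{2} = \left(\frac{1}{-1} \cdot 6 + 6\right)^{2} = \left(\left(-1\right) 6 + 6\right)^{2} = \left(-6 + 6\right)^{2} = 0^{2} = 0$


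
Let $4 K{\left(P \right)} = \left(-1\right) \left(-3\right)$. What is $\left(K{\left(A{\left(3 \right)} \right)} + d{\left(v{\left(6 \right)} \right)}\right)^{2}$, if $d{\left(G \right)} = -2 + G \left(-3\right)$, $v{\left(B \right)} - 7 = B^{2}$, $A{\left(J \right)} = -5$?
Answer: $\frac{271441}{16} \approx 16965.0$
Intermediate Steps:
$v{\left(B \right)} = 7 + B^{2}$
$K{\left(P \right)} = \frac{3}{4}$ ($K{\left(P \right)} = \frac{\left(-1\right) \left(-3\right)}{4} = \frac{1}{4} \cdot 3 = \frac{3}{4}$)
$d{\left(G \right)} = -2 - 3 G$
$\left(K{\left(A{\left(3 \right)} \right)} + d{\left(v{\left(6 \right)} \right)}\right)^{2} = \left(\frac{3}{4} - \left(2 + 3 \left(7 + 6^{2}\right)\right)\right)^{2} = \left(\frac{3}{4} - \left(2 + 3 \left(7 + 36\right)\right)\right)^{2} = \left(\frac{3}{4} - 131\right)^{2} = \left(- \frac{521}{4}\right)^{2} = \frac{271441}{16}$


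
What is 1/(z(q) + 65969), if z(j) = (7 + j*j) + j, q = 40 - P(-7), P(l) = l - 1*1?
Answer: 1/68328 ≈ 1.4635e-5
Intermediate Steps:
P(l) = -1 + l (P(l) = l - 1 = -1 + l)
q = 48 (q = 40 - (-1 - 7) = 40 - 1*(-8) = 40 + 8 = 48)
z(j) = 7 + j + j² (z(j) = (7 + j²) + j = 7 + j + j²)
1/(z(q) + 65969) = 1/((7 + 48 + 48²) + 65969) = 1/((7 + 48 + 2304) + 65969) = 1/(2359 + 65969) = 1/68328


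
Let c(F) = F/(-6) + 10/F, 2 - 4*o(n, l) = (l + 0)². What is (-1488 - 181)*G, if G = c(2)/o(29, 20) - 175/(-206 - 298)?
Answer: -7181707/14328 ≈ -501.24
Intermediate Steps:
o(n, l) = ½ - l²/4 (o(n, l) = ½ - (l + 0)²/4 = ½ - l²/4)
c(F) = 10/F - F/6 (c(F) = F*(-⅙) + 10/F = -F/6 + 10/F = 10/F - F/6)
G = 4303/14328 (G = (10/2 - ⅙*2)/(½ - ¼*20²) - 175/(-206 - 298) = (10*(½) - ⅓)/(½ - ¼*400) - 175/(-504) = (5 - ⅓)/(½ - 100) - 175*(-1/504) = 14/(3*(-199/2)) + 25/72 = (14/3)*(-2/199) + 25/72 = -28/597 + 25/72 = 4303/14328 ≈ 0.30032)
(-1488 - 181)*G = (-1488 - 181)*(4303/14328) = -1669*4303/14328 = -7181707/14328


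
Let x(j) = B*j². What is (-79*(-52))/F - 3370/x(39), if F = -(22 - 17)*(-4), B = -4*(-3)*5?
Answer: 9370717/45630 ≈ 205.36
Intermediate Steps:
B = 60 (B = 12*5 = 60)
F = 20 (F = -5*(-4) = -1*(-20) = 20)
x(j) = 60*j²
(-79*(-52))/F - 3370/x(39) = -79*(-52)/20 - 3370/(60*39²) = 4108*(1/20) - 3370/(60*1521) = 1027/5 - 3370/91260 = 1027/5 - 3370*1/91260 = 1027/5 - 337/9126 = 9370717/45630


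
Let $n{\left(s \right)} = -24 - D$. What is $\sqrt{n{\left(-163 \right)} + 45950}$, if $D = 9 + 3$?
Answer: $\sqrt{45914} \approx 214.28$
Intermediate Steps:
$D = 12$
$n{\left(s \right)} = -36$ ($n{\left(s \right)} = -24 - 12 = -36$)
$\sqrt{n{\left(-163 \right)} + 45950} = \sqrt{-36 + 45950} = \sqrt{45914}$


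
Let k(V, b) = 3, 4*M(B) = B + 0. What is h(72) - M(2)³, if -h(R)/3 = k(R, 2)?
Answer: -73/8 ≈ -9.1250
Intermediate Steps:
M(B) = B/4 (M(B) = (B + 0)/4 = B/4)
h(R) = -9 (h(R) = -3*3 = -9)
h(72) - M(2)³ = -9 - ((¼)*2)³ = -9 - (½)³ = -9 - 1*⅛ = -9 - ⅛ = -73/8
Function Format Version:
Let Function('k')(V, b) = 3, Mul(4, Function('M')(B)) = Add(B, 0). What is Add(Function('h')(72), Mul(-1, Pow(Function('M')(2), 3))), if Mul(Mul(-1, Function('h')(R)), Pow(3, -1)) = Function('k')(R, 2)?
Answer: Rational(-73, 8) ≈ -9.1250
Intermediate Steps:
Function('M')(B) = Mul(Rational(1, 4), B) (Function('M')(B) = Mul(Rational(1, 4), Add(B, 0)) = Mul(Rational(1, 4), B))
Function('h')(R) = -9 (Function('h')(R) = Mul(-3, 3) = -9)
Add(Function('h')(72), Mul(-1, Pow(Function('M')(2), 3))) = Add(-9, Mul(-1, Pow(Mul(Rational(1, 4), 2), 3))) = Add(-9, Mul(-1, Pow(Rational(1, 2), 3))) = Add(-9, Mul(-1, Rational(1, 8))) = Add(-9, Rational(-1, 8)) = Rational(-73, 8)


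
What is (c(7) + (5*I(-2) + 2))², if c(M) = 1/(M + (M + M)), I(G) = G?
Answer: 27889/441 ≈ 63.240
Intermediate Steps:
c(M) = 1/(3*M) (c(M) = 1/(M + 2*M) = 1/(3*M))
(c(7) + (5*I(-2) + 2))² = ((⅓)/7 + (5*(-2) + 2))² = ((⅓)*(⅐) + (-10 + 2))² = (1/21 - 8)² = (-167/21)² = 27889/441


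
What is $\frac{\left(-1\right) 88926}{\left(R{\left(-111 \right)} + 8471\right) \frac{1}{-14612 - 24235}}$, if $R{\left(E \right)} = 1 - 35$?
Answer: $\frac{3454508322}{8437} \approx 4.0945 \cdot 10^{5}$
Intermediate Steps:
$R{\left(E \right)} = -34$ ($R{\left(E \right)} = 1 - 35 = -34$)
$\frac{\left(-1\right) 88926}{\left(R{\left(-111 \right)} + 8471\right) \frac{1}{-14612 - 24235}} = \frac{\left(-1\right) 88926}{\left(-34 + 8471\right) \frac{1}{-14612 - 24235}} = - \frac{88926}{8437 \frac{1}{-38847}} = - \frac{88926}{8437 \left(- \frac{1}{38847}\right)} = - \frac{88926}{- \frac{8437}{38847}} = \left(-88926\right) \left(- \frac{38847}{8437}\right) = \frac{3454508322}{8437}$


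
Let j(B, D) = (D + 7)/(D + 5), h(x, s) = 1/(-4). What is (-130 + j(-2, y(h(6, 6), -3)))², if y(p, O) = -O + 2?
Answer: 414736/25 ≈ 16589.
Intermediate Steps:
h(x, s) = -¼
y(p, O) = 2 - O
j(B, D) = (7 + D)/(5 + D)
(-130 + j(-2, y(h(6, 6), -3)))² = (-130 + (7 + (2 - 1*(-3)))/(5 + (2 - 1*(-3))))² = (-130 + (7 + (2 + 3))/(5 + (2 + 3)))² = (-130 + (7 + 5)/(5 + 5))² = (-130 + 12/10)² = (-130 + (⅒)*12)² = (-130 + 6/5)² = (-644/5)² = 414736/25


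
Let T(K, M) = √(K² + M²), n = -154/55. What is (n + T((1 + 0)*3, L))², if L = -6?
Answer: 1321/25 - 84*√5/5 ≈ 15.274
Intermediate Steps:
n = -14/5 (n = -154*1/55 = -14/5 ≈ -2.8000)
(n + T((1 + 0)*3, L))² = (-14/5 + √(((1 + 0)*3)² + (-6)²))² = (-14/5 + √((1*3)² + 36))² = (-14/5 + √(3² + 36))² = (-14/5 + √(9 + 36))² = (-14/5 + √45)² = (-14/5 + 3*√5)²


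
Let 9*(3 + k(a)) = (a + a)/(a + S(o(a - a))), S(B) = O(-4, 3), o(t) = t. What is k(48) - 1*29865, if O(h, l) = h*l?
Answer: -806428/27 ≈ -29868.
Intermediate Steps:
S(B) = -12 (S(B) = -4*3 = -12)
k(a) = -3 + 2*a/(9*(-12 + a)) (k(a) = -3 + ((a + a)/(a - 12))/9 = -3 + ((2*a)/(-12 + a))/9 = -3 + (2*a/(-12 + a))/9 = -3 + 2*a/(9*(-12 + a)))
k(48) - 1*29865 = (324 - 25*48)/(9*(-12 + 48)) - 1*29865 = (1/9)*(324 - 1200)/36 - 29865 = (1/9)*(1/36)*(-876) - 29865 = -73/27 - 29865 = -806428/27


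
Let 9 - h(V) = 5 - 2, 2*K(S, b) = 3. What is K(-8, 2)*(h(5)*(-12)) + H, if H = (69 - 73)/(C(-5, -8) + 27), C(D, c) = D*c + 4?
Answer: -7672/71 ≈ -108.06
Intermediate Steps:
C(D, c) = 4 + D*c
K(S, b) = 3/2 (K(S, b) = (1/2)*3 = 3/2)
h(V) = 6 (h(V) = 9 - (5 - 2) = 9 - 1*3 = 9 - 3 = 6)
H = -4/71 (H = (69 - 73)/((4 - 5*(-8)) + 27) = -4/((4 + 40) + 27) = -4/(44 + 27) = -4/71 ≈ -0.056338)
K(-8, 2)*(h(5)*(-12)) + H = 3*(6*(-12))/2 - 4/71 = (3/2)*(-72) - 4/71 = -108 - 4/71 = -7672/71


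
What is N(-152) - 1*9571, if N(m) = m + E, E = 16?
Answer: -9707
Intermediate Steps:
N(m) = 16 + m (N(m) = m + 16 = 16 + m)
N(-152) - 1*9571 = (16 - 152) - 1*9571 = -136 - 9571 = -9707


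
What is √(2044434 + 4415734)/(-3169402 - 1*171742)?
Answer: -√1615042/1670572 ≈ -0.00076072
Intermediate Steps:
√(2044434 + 4415734)/(-3169402 - 1*171742) = √6460168/(-3169402 - 171742) = (2*√1615042)/(-3341144) = (2*√1615042)*(-1/3341144) = -√1615042/1670572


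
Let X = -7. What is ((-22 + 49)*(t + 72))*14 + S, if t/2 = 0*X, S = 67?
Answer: 27283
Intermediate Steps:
t = 0 (t = 2*(0*(-7)) = 2*0 = 0)
((-22 + 49)*(t + 72))*14 + S = ((-22 + 49)*(0 + 72))*14 + 67 = (27*72)*14 + 67 = 1944*14 + 67 = 27216 + 67 = 27283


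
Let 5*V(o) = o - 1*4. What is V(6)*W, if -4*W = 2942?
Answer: -1471/5 ≈ -294.20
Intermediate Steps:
W = -1471/2 (W = -1/4*2942 = -1471/2 ≈ -735.50)
V(o) = -4/5 + o/5 (V(o) = (o - 1*4)/5 = (o - 4)/5 = (-4 + o)/5 = -4/5 + o/5)
V(6)*W = (-4/5 + (1/5)*6)*(-1471/2) = (-4/5 + 6/5)*(-1471/2) = (2/5)*(-1471/2) = -1471/5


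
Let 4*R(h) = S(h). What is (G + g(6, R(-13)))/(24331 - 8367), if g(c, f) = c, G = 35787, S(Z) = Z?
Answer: 35793/15964 ≈ 2.2421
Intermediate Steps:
R(h) = h/4
(G + g(6, R(-13)))/(24331 - 8367) = (35787 + 6)/(24331 - 8367) = 35793/15964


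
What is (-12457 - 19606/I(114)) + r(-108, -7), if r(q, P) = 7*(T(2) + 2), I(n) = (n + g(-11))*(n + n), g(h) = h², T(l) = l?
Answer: -332982713/26790 ≈ -12429.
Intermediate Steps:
I(n) = 2*n*(121 + n) (I(n) = (n + (-11)²)*(n + n) = (n + 121)*(2*n) = (121 + n)*(2*n) = 2*n*(121 + n))
r(q, P) = 28 (r(q, P) = 7*(2 + 2) = 7*4 = 28)
(-12457 - 19606/I(114)) + r(-108, -7) = (-12457 - 19606*1/(228*(121 + 114))) + 28 = (-12457 - 19606/(2*114*235)) + 28 = (-12457 - 19606/53580) + 28 = (-12457 - 19606*1/53580) + 28 = (-12457 - 9803/26790) + 28 = -333732833/26790 + 28 = -332982713/26790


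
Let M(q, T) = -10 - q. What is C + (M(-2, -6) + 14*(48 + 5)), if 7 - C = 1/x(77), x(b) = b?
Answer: 57056/77 ≈ 740.99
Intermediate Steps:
C = 538/77 (C = 7 - 1/77 = 538/77 ≈ 6.9870)
C + (M(-2, -6) + 14*(48 + 5)) = 538/77 + ((-10 - 1*(-2)) + 14*(48 + 5)) = 538/77 + ((-10 + 2) + 14*53) = 538/77 + (-8 + 742) = 538/77 + 734 = 57056/77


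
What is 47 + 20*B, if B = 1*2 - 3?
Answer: 27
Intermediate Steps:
B = -1 (B = 2 - 3 = -1)
47 + 20*B = 47 + 20*(-1) = 47 - 20 = 27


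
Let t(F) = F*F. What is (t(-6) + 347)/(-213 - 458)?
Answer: -383/671 ≈ -0.57079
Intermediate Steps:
t(F) = F²
(t(-6) + 347)/(-213 - 458) = ((-6)² + 347)/(-213 - 458) = (36 + 347)/(-671) = 383*(-1/671) = -383/671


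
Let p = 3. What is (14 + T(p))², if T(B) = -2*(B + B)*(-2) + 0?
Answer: 1444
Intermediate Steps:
T(B) = 8*B (T(B) = -4*B*(-2) + 0 = 8*B + 0 = 8*B)
(14 + T(p))² = (14 + 8*3)² = (14 + 24)² = 38² = 1444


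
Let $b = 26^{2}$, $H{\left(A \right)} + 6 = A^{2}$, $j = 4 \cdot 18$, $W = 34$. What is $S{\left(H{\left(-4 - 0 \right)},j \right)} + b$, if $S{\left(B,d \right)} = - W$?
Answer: $642$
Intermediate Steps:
$j = 72$
$H{\left(A \right)} = -6 + A^{2}$
$b = 676$
$S{\left(B,d \right)} = -34$ ($S{\left(B,d \right)} = \left(-1\right) 34 = -34$)
$S{\left(H{\left(-4 - 0 \right)},j \right)} + b = -34 + 676 = 642$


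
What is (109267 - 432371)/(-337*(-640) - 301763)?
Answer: 323104/86083 ≈ 3.7534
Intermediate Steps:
(109267 - 432371)/(-337*(-640) - 301763) = -323104/(215680 - 301763) = -323104/(-86083) = -323104*(-1/86083) = 323104/86083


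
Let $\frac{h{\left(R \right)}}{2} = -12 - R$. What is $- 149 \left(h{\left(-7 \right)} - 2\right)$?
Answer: $1788$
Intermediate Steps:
$h{\left(R \right)} = -24 - 2 R$ ($h{\left(R \right)} = 2 \left(-12 - R\right) = -24 - 2 R$)
$- 149 \left(h{\left(-7 \right)} - 2\right) = - 149 \left(\left(-24 - -14\right) - 2\right) = - 149 \left(\left(-24 + 14\right) - 2\right) = - 149 \left(-10 - 2\right) = \left(-149\right) \left(-12\right) = 1788$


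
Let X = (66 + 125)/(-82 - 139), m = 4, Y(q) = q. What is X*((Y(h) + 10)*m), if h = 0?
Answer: -7640/221 ≈ -34.570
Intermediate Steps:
X = -191/221 (X = 191/(-221) = 191*(-1/221) = -191/221 ≈ -0.86425)
X*((Y(h) + 10)*m) = -191*(0 + 10)*4/221 = -1910*4/221 = -191/221*40 = -7640/221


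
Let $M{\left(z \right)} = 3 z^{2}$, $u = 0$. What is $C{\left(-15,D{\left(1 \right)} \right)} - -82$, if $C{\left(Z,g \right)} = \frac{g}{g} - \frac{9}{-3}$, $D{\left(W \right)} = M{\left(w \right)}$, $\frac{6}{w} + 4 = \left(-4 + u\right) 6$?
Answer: $86$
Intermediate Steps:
$w = - \frac{3}{14}$ ($w = \frac{6}{-4 + \left(-4 + 0\right) 6} = \frac{6}{-4 - 24} = \frac{6}{-28} = 6 \left(- \frac{1}{28}\right) = - \frac{3}{14} \approx -0.21429$)
$D{\left(W \right)} = \frac{27}{196}$ ($D{\left(W \right)} = 3 \left(- \frac{3}{14}\right)^{2} = 3 \cdot \frac{9}{196} = \frac{27}{196}$)
$C{\left(Z,g \right)} = 4$ ($C{\left(Z,g \right)} = 1 - -3 = 1 + 3 = 4$)
$C{\left(-15,D{\left(1 \right)} \right)} - -82 = 4 - -82 = 4 + 82 = 86$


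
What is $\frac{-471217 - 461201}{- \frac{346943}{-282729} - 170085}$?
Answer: $\frac{131810804361}{24043807511} \approx 5.4821$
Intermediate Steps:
$\frac{-471217 - 461201}{- \frac{346943}{-282729} - 170085} = - \frac{932418}{\left(-346943\right) \left(- \frac{1}{282729}\right) - 170085} = - \frac{932418}{\frac{346943}{282729} - 170085} = - \frac{932418}{- \frac{48087615022}{282729}} = \left(-932418\right) \left(- \frac{282729}{48087615022}\right) = \frac{131810804361}{24043807511}$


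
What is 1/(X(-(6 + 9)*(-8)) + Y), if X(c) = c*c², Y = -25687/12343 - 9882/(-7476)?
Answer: 15379378/26575553506919 ≈ 5.7870e-7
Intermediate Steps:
Y = -11677081/15379378 (Y = -25687*1/12343 - 9882*(-1/7476) = -25687/12343 + 1647/1246 = -11677081/15379378 ≈ -0.75927)
X(c) = c³
1/(X(-(6 + 9)*(-8)) + Y) = 1/((-(6 + 9)*(-8))³ - 11677081/15379378) = 1/((-15*(-8))³ - 11677081/15379378) = 1/((-1*(-120))³ - 11677081/15379378) = 1/(120³ - 11677081/15379378) = 1/(1728000 - 11677081/15379378) = 1/(26575553506919/15379378) = 15379378/26575553506919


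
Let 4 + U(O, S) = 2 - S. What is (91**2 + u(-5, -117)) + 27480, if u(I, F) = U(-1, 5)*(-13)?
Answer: 35852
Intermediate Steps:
U(O, S) = -2 - S (U(O, S) = -4 + (2 - S) = -2 - S)
u(I, F) = 91 (u(I, F) = (-2 - 1*5)*(-13) = (-2 - 5)*(-13) = -7*(-13) = 91)
(91**2 + u(-5, -117)) + 27480 = (91**2 + 91) + 27480 = (8281 + 91) + 27480 = 8372 + 27480 = 35852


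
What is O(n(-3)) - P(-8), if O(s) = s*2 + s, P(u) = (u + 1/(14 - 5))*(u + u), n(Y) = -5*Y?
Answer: -731/9 ≈ -81.222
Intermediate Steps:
P(u) = 2*u*(1/9 + u) (P(u) = (u + 1/9)*(2*u) = (1/9 + u)*(2*u) = 2*u*(1/9 + u))
O(s) = 3*s (O(s) = 2*s + s = 3*s)
O(n(-3)) - P(-8) = 3*(-5*(-3)) - 2*(-8)*(1 + 9*(-8))/9 = 3*15 - 2*(-8)*(1 - 72)/9 = 45 - 2*(-8)*(-71)/9 = 45 - 1*1136/9 = 45 - 1136/9 = -731/9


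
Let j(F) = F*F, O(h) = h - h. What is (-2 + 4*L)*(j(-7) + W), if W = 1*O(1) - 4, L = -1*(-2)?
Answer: 270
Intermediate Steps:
O(h) = 0
L = 2
j(F) = F**2
W = -4 (W = 1*0 - 4 = 0 - 4 = -4)
(-2 + 4*L)*(j(-7) + W) = (-2 + 4*2)*((-7)**2 - 4) = (-2 + 8)*(49 - 4) = 6*45 = 270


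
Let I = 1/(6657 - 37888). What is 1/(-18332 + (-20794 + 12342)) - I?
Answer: -4447/836491104 ≈ -5.3163e-6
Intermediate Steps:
I = -1/31231 (I = 1/(-31231) = -1/31231 ≈ -3.2019e-5)
1/(-18332 + (-20794 + 12342)) - I = 1/(-18332 + (-20794 + 12342)) - 1*(-1/31231) = 1/(-18332 - 8452) + 1/31231 = 1/(-26784) + 1/31231 = -1/26784 + 1/31231 = -4447/836491104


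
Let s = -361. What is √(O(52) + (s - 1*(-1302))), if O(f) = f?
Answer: √993 ≈ 31.512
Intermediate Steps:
√(O(52) + (s - 1*(-1302))) = √(52 + (-361 - 1*(-1302))) = √(52 + (-361 + 1302)) = √(52 + 941) = √993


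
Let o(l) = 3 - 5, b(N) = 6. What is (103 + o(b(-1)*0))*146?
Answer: 14746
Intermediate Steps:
o(l) = -2
(103 + o(b(-1)*0))*146 = (103 - 2)*146 = 101*146 = 14746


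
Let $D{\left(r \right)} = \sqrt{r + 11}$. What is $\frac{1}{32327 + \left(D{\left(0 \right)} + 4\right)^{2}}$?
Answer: $\frac{16177}{523390306} - \frac{2 \sqrt{11}}{261695153} \approx 3.0883 \cdot 10^{-5}$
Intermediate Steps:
$D{\left(r \right)} = \sqrt{11 + r}$
$\frac{1}{32327 + \left(D{\left(0 \right)} + 4\right)^{2}} = \frac{1}{32327 + \left(\sqrt{11 + 0} + 4\right)^{2}} = \frac{1}{32327 + \left(\sqrt{11} + 4\right)^{2}} = \frac{1}{32327 + \left(4 + \sqrt{11}\right)^{2}}$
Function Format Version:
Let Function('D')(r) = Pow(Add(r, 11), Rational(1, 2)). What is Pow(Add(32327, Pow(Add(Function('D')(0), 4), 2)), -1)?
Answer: Add(Rational(16177, 523390306), Mul(Rational(-2, 261695153), Pow(11, Rational(1, 2)))) ≈ 3.0883e-5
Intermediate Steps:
Function('D')(r) = Pow(Add(11, r), Rational(1, 2))
Pow(Add(32327, Pow(Add(Function('D')(0), 4), 2)), -1) = Pow(Add(32327, Pow(Add(Pow(Add(11, 0), Rational(1, 2)), 4), 2)), -1) = Pow(Add(32327, Pow(Add(Pow(11, Rational(1, 2)), 4), 2)), -1) = Pow(Add(32327, Pow(Add(4, Pow(11, Rational(1, 2))), 2)), -1)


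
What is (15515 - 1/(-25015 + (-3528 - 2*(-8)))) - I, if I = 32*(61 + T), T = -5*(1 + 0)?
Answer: 391476022/28527 ≈ 13723.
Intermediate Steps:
T = -5 (T = -5*1 = -5)
I = 1792 (I = 32*(61 - 5) = 32*56 = 1792)
(15515 - 1/(-25015 + (-3528 - 2*(-8)))) - I = (15515 - 1/(-25015 + (-3528 - 2*(-8)))) - 1*1792 = (15515 - 1/(-25015 + (-3528 + 16))) - 1792 = (15515 - 1/(-25015 - 3512)) - 1792 = (15515 - 1/(-28527)) - 1792 = (15515 - 1*(-1/28527)) - 1792 = (15515 + 1/28527) - 1792 = 442596406/28527 - 1792 = 391476022/28527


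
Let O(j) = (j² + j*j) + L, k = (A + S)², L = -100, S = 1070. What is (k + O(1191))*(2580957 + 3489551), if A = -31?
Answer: 23774434332564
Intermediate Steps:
k = 1079521 (k = (-31 + 1070)² = 1039² = 1079521)
O(j) = -100 + 2*j² (O(j) = (j² + j*j) - 100 = (j² + j²) - 100 = 2*j² - 100 = -100 + 2*j²)
(k + O(1191))*(2580957 + 3489551) = (1079521 + (-100 + 2*1191²))*(2580957 + 3489551) = (1079521 + (-100 + 2*1418481))*6070508 = (1079521 + (-100 + 2836962))*6070508 = (1079521 + 2836862)*6070508 = 3916383*6070508 = 23774434332564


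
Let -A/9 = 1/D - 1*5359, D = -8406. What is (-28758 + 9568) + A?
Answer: 27124295/934 ≈ 29041.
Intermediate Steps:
A = 45047755/934 (A = -9*(1/(-8406) - 1*5359) = -9*(-1/8406 - 5359) = -9*(-45047755/8406) = 45047755/934 ≈ 48231.)
(-28758 + 9568) + A = (-28758 + 9568) + 45047755/934 = -19190 + 45047755/934 = 27124295/934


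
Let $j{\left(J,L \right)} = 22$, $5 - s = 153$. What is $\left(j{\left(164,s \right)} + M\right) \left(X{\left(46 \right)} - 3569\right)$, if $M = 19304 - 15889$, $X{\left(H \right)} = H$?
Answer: $-12108551$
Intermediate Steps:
$s = -148$ ($s = 5 - 153 = -148$)
$M = 3415$ ($M = 19304 - 15889 = 3415$)
$\left(j{\left(164,s \right)} + M\right) \left(X{\left(46 \right)} - 3569\right) = \left(22 + 3415\right) \left(46 - 3569\right) = 3437 \left(-3523\right) = -12108551$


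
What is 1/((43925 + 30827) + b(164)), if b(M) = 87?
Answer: 1/74839 ≈ 1.3362e-5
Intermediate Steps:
1/((43925 + 30827) + b(164)) = 1/((43925 + 30827) + 87) = 1/(74752 + 87) = 1/74839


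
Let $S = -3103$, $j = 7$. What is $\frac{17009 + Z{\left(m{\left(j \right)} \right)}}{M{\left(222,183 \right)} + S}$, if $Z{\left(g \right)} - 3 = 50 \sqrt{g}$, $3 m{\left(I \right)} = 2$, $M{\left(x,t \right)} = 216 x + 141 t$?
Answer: $\frac{4253}{17663} + \frac{25 \sqrt{6}}{105978} \approx 0.24136$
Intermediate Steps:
$M{\left(x,t \right)} = 141 t + 216 x$
$m{\left(I \right)} = \frac{2}{3}$ ($m{\left(I \right)} = \frac{1}{3} \cdot 2 = \frac{2}{3}$)
$Z{\left(g \right)} = 3 + 50 \sqrt{g}$
$\frac{17009 + Z{\left(m{\left(j \right)} \right)}}{M{\left(222,183 \right)} + S} = \frac{17009 + \left(3 + 50 \sqrt{\frac{2}{3}}\right)}{\left(141 \cdot 183 + 216 \cdot 222\right) - 3103} = \frac{17009 + \left(3 + 50 \frac{\sqrt{6}}{3}\right)}{\left(25803 + 47952\right) - 3103} = \frac{17009 + \left(3 + \frac{50 \sqrt{6}}{3}\right)}{73755 - 3103} = \frac{17012 + \frac{50 \sqrt{6}}{3}}{70652} = \left(17012 + \frac{50 \sqrt{6}}{3}\right) \frac{1}{70652} = \frac{4253}{17663} + \frac{25 \sqrt{6}}{105978}$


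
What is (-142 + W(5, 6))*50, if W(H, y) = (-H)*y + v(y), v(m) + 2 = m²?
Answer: -6900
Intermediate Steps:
v(m) = -2 + m²
W(H, y) = -2 + y² - H*y (W(H, y) = (-H)*y + (-2 + y²) = -H*y + (-2 + y²) = -2 + y² - H*y)
(-142 + W(5, 6))*50 = (-142 + (-2 + 6² - 1*5*6))*50 = (-142 + (-2 + 36 - 30))*50 = (-142 + 4)*50 = -138*50 = -6900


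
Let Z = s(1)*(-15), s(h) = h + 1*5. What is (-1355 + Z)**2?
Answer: 2088025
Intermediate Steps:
s(h) = 5 + h (s(h) = h + 5 = 5 + h)
Z = -90 (Z = (5 + 1)*(-15) = 6*(-15) = -90)
(-1355 + Z)**2 = (-1355 - 90)**2 = (-1445)**2 = 2088025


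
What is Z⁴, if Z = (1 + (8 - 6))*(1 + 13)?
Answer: 3111696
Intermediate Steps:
Z = 42 (Z = (1 + 2)*14 = 3*14 = 42)
Z⁴ = 42⁴ = 3111696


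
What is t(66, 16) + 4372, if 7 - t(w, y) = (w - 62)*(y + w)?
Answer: 4051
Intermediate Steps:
t(w, y) = 7 - (-62 + w)*(w + y) (t(w, y) = 7 - (w - 62)*(y + w) = 7 - (-62 + w)*(w + y))
t(66, 16) + 4372 = (7 - 1*66**2 + 62*66 + 62*16 - 1*66*16) + 4372 = (7 - 1*4356 + 4092 + 992 - 1056) + 4372 = (7 - 4356 + 4092 + 992 - 1056) + 4372 = -321 + 4372 = 4051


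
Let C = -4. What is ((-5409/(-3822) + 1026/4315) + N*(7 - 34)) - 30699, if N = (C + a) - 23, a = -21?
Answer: -161628318861/5497310 ≈ -29401.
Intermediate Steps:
N = -48 (N = (-4 - 21) - 23 = -25 - 23 = -48)
((-5409/(-3822) + 1026/4315) + N*(7 - 34)) - 30699 = ((-5409/(-3822) + 1026/4315) - 48*(7 - 34)) - 30699 = ((-5409*(-1/3822) + 1026*(1/4315)) - 48*(-27)) - 30699 = ((1803/1274 + 1026/4315) + 1296) - 30699 = (9087069/5497310 + 1296) - 30699 = 7133600829/5497310 - 30699 = -161628318861/5497310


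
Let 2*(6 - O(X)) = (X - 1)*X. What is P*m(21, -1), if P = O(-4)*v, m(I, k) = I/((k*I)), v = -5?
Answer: -20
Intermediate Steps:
O(X) = 6 - X*(-1 + X)/2 (O(X) = 6 - (X - 1)*X/2 = 6 - (-1 + X)*X/2 = 6 - X*(-1 + X)/2)
m(I, k) = 1/k (m(I, k) = I/((I*k)) = I*(1/(I*k)) = 1/k)
P = 20 (P = (6 + (½)*(-4) - ½*(-4)²)*(-5) = (6 - 2 - ½*16)*(-5) = (6 - 2 - 8)*(-5) = -4*(-5) = 20)
P*m(21, -1) = 20/(-1) = 20*(-1) = -20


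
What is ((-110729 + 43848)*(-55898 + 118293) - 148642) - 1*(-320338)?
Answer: -4172868299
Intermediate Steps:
((-110729 + 43848)*(-55898 + 118293) - 148642) - 1*(-320338) = (-66881*62395 - 148642) + 320338 = (-4173039995 - 148642) + 320338 = -4173188637 + 320338 = -4172868299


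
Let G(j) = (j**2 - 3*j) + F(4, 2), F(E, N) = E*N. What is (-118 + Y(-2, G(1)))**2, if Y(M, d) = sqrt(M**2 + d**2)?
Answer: 13964 - 472*sqrt(10) ≈ 12471.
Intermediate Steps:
G(j) = 8 + j**2 - 3*j (G(j) = (j**2 - 3*j) + 4*2 = (j**2 - 3*j) + 8 = 8 + j**2 - 3*j)
(-118 + Y(-2, G(1)))**2 = (-118 + sqrt((-2)**2 + (8 + 1**2 - 3*1)**2))**2 = (-118 + sqrt(4 + (8 + 1 - 3)**2))**2 = (-118 + sqrt(4 + 6**2))**2 = (-118 + sqrt(4 + 36))**2 = (-118 + sqrt(40))**2 = (-118 + 2*sqrt(10))**2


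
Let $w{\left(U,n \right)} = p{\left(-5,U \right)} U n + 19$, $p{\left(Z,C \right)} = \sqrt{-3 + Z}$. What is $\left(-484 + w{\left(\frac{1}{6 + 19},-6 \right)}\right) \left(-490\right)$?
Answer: $227850 + \frac{1176 i \sqrt{2}}{5} \approx 2.2785 \cdot 10^{5} + 332.62 i$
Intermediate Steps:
$w{\left(U,n \right)} = 19 + 2 i U n \sqrt{2}$ ($w{\left(U,n \right)} = \sqrt{-3 - 5} U n + 19 = \sqrt{-8} U n + 19 = 2 i \sqrt{2} U n + 19 = 2 i U \sqrt{2} n + 19 = 2 i U n \sqrt{2} + 19 = 19 + 2 i U n \sqrt{2}$)
$\left(-484 + w{\left(\frac{1}{6 + 19},-6 \right)}\right) \left(-490\right) = \left(-484 + \left(19 + 2 i \frac{1}{6 + 19} \left(-6\right) \sqrt{2}\right)\right) \left(-490\right) = \left(-484 + \left(19 + 2 i \frac{1}{25} \left(-6\right) \sqrt{2}\right)\right) \left(-490\right) = \left(-484 + \left(19 - \frac{12 i \sqrt{2}}{25}\right)\right) \left(-490\right) = \left(-465 - \frac{12 i \sqrt{2}}{25}\right) \left(-490\right) = 227850 + \frac{1176 i \sqrt{2}}{5}$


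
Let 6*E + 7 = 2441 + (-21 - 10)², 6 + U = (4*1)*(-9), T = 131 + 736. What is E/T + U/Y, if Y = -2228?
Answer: 972818/1448757 ≈ 0.67148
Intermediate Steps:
T = 867
U = -42 (U = -6 + (4*1)*(-9) = -6 + 4*(-9) = -6 - 36 = -42)
E = 3395/6 (E = -7/6 + (2441 + (-21 - 10)²)/6 = -7/6 + (2441 + (-31)²)/6 = -7/6 + (2441 + 961)/6 = -7/6 + (⅙)*3402 = -7/6 + 567 = 3395/6 ≈ 565.83)
E/T + U/Y = (3395/6)/867 - 42/(-2228) = (3395/6)*(1/867) - 42*(-1/2228) = 3395/5202 + 21/1114 = 972818/1448757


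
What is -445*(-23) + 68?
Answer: 10303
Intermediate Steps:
-445*(-23) + 68 = -89*(-115) + 68 = 10235 + 68 = 10303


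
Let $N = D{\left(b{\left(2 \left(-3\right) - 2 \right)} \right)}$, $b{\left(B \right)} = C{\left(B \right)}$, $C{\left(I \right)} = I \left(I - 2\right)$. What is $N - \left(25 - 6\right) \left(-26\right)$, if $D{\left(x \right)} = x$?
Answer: $574$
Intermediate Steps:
$C{\left(I \right)} = I \left(-2 + I\right)$
$b{\left(B \right)} = B \left(-2 + B\right)$
$N = 80$ ($N = \left(2 \left(-3\right) - 2\right) \left(-2 + \left(2 \left(-3\right) - 2\right)\right) = \left(-6 - 2\right) \left(-2 - 8\right) = - 8 \left(-2 - 8\right) = \left(-8\right) \left(-10\right) = 80$)
$N - \left(25 - 6\right) \left(-26\right) = 80 - \left(25 - 6\right) \left(-26\right) = 80 - 19 \left(-26\right) = 80 - -494 = 80 + 494 = 574$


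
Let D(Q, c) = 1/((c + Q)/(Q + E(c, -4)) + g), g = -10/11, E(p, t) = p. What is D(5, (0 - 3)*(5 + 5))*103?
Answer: 1133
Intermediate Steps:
g = -10/11 (g = -10*1/11 = -10/11 ≈ -0.90909)
D(Q, c) = 11 (D(Q, c) = 1/((c + Q)/(Q + c) - 10/11) = 1/((Q + c)/(Q + c) - 10/11) = 1/(1 - 10/11) = 1/(1/11) = 11)
D(5, (0 - 3)*(5 + 5))*103 = 11*103 = 1133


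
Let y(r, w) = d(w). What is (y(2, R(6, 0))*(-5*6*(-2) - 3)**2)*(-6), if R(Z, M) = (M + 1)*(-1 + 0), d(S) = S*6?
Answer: 116964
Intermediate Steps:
d(S) = 6*S
R(Z, M) = -1 - M (R(Z, M) = (1 + M)*(-1) = -1 - M)
y(r, w) = 6*w
(y(2, R(6, 0))*(-5*6*(-2) - 3)**2)*(-6) = ((6*(-1 - 1*0))*(-5*6*(-2) - 3)**2)*(-6) = ((6*(-1 + 0))*(-30*(-2) - 3)**2)*(-6) = ((6*(-1))*(60 - 3)**2)*(-6) = -6*57**2*(-6) = -6*3249*(-6) = -19494*(-6) = 116964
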